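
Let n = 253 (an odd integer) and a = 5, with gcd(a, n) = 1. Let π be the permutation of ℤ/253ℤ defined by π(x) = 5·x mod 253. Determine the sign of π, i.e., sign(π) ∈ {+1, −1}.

Trace 201: π^k(201) = [201, 246, 218, 78, 137, 179, 136] for k=0..6.
Cycle type of π: 110×2 + 22 + 5×2 + 1; total 6 cycles.
sign(π) = (−1)^{n − #cycles} = (−1)^{253−6} = (−1)^247 = -1.
Zolotarev: (5|253) = -1, matching the cycle-count sign.

-1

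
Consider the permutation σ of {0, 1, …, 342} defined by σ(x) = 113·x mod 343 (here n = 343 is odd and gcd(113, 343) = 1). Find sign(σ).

Start at x=239: 239 → 253 → 120 → 183 → 99 → 211 → 176 → … (one orbit).
Cycle type of π: 49×6 + 7×6 + 1×7; total 19 cycles.
343 − 19 = 324 transpositions; sign(π) = (−1)^324 = +1.
The Jacobi symbol (113|343) = +1 (Zolotarev) agrees.

+1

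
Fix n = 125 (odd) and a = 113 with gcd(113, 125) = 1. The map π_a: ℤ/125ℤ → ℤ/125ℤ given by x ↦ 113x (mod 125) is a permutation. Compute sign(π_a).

-1

Orbit of 32 under x↦113x: [32, 116, 108, 79, 52, 1, 113]… (length divides ord_125(113)).
4 cycles of lengths [100, 20, 4, 1].
With 4 cycles on 125 points, sign = (−1)^{125−4} = -1.
The Jacobi symbol (113|125) = -1 (Zolotarev) agrees.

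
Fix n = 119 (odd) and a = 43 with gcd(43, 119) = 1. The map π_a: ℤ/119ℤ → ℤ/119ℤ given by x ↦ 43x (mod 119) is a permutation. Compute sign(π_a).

+1

Orbit of 50 under x↦43x: [50, 8, 106, 36, 1, 43, 64]… (length divides ord_119(43)).
Cycle type of π: 8×14 + 1×7; total 21 cycles.
sign(π) = (−1)^{n − #cycles} = (−1)^{119−21} = (−1)^98 = +1.
The Jacobi symbol (43|119) = +1 (Zolotarev) agrees.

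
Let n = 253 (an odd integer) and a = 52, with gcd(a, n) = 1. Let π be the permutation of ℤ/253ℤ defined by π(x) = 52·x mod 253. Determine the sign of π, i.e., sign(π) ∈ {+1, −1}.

Trace 150: π^k(150) = [150, 210, 41, 108, 50, 70, 98] for k=0..6.
Cycle type of π: 110×2 + 11×2 + 10 + 1; total 6 cycles.
With 6 cycles on 253 points, sign = (−1)^{253−6} = -1.

-1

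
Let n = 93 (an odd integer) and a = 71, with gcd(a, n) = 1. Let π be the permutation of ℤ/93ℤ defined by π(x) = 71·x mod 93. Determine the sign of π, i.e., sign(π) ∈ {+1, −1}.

Trace 64: π^k(64) = [64, 80, 7, 32, 40, 50, 16] for k=0..6.
Cycle type of π: 30×2 + 15×2 + 2 + 1; total 6 cycles.
6 cycles on 93: each ℓ→(−1)^(ℓ−1), product (−1)^87 = -1.

-1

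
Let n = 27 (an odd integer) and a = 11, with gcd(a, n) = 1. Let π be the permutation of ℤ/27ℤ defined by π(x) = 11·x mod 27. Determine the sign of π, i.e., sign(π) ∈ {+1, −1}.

Orbit of 19 under x↦11x: [19, 20, 4, 17, 25, 5, 1]… (length divides ord_27(11)).
The orbit structure of x ↦ 11x mod 27: 4 orbits of sizes [18, 6, 2, 1].
4 cycles on 27: each ℓ→(−1)^(ℓ−1), product (−1)^23 = -1.

-1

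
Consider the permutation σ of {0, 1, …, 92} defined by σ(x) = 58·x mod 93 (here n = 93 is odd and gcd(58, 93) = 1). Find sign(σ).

-1

Start at x=4: 4 → 46 → 64 → 85 → 1 → 58 → 16 → … (one orbit).
π_58 has 12 disjoint cycles with lengths [10, 10, 10, 10, 10, 10, 10, 10, 10, 1, 1, 1] on {0,…,92}.
sign(π) = (−1)^{n − #cycles} = (−1)^{93−12} = (−1)^81 = -1.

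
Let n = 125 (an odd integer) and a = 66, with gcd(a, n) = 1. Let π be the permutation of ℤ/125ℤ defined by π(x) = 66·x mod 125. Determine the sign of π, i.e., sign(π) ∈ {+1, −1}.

+1

Start at x=71: 71 → 61 → 26 → 91 → 6 → 21 → 11 → … (one orbit).
π_66 has 13 disjoint cycles with lengths [25, 25, 25, 25, 5, 5, 5, 5, 1, 1, 1, 1, 1] on {0,…,124}.
125 − 13 = 112 transpositions; sign(π) = (−1)^112 = +1.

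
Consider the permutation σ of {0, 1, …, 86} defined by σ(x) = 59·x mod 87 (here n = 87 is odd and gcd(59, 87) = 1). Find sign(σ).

Orbit of 1 under x↦59x: [1, 59]… (length divides ord_87(59)).
The orbit structure of x ↦ 59x mod 87: 58 orbits of sizes [2, 2, 2, 2, 2, 2, 2, 2, 2, 2, 2, 2, 2, 2, 2, 2, 2, 2, 2, 2, 2, 2, 2, 2, 2, 2, 2, 2, 2, 1, 1, 1, 1, 1, 1, 1, 1, 1, 1, 1, 1, 1, 1, 1, 1, 1, 1, 1, 1, 1, 1, 1, 1, 1, 1, 1, 1, 1].
With 58 cycles on 87 points, sign = (−1)^{87−58} = -1.
Via Zolotarev, sign(π_{59}) = (59|87) = -1.

-1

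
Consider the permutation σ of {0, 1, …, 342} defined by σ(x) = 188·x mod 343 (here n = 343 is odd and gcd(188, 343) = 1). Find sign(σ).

-1

Start at x=316: 316 → 69 → 281 → 6 → 99 → 90 → 113 → … (one orbit).
Decompose π into cycles: lengths [98, 98, 98, 14, 14, 14, 2, 2, 2, 1] (10 cycles, including the fixed point 0).
n − c = 343 − 10 = 333; sign = (−1)^333 = -1.
Check: (188/343) = -1 by Zolotarev.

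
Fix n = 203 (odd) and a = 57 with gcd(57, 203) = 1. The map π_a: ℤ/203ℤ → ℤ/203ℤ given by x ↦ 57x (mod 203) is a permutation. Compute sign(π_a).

Start at x=57: 57 → 1 → 57 (one orbit).
105 cycles of lengths [2, 2, 2, 2, 2, 2, 2, 2, 2, 2, 2, 2, 2, 2, 2, 2, 2, 2, 2, 2, 2, 2, 2, 2, 2, 2, 2, 2, 2, 2, 2, 2, 2, 2, 2, 2, 2, 2, 2, 2, 2, 2, 2, 2, 2, 2, 2, 2, 2, 2, 2, 2, 2, 2, 2, 2, 2, 2, 2, 2, 2, 2, 2, 2, 2, 2, 2, 2, 2, 2, 2, 2, 2, 2, 2, 2, 2, 2, 2, 2, 2, 2, 2, 2, 2, 2, 2, 2, 2, 2, 2, 2, 2, 2, 2, 2, 2, 2, 1, 1, 1, 1, 1, 1, 1].
105 cycles on 203: each ℓ→(−1)^(ℓ−1), product (−1)^98 = +1.

+1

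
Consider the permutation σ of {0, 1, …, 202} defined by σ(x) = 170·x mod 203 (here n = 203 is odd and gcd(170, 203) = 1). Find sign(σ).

+1

Start at x=53: 53 → 78 → 65 → 88 → 141 → 16 → 81 → … (one orbit).
Cycle type of π: 21×8 + 7×4 + 3×2 + 1; total 15 cycles.
203 − 15 = 188 transpositions; sign(π) = (−1)^188 = +1.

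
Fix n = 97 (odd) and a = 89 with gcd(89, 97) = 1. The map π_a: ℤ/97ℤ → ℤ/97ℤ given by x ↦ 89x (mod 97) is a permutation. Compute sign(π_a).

+1

Trace 79: π^k(79) = [79, 47, 12, 1, 89, 64, 70] for k=0..6.
Decompose π into cycles: lengths [16, 16, 16, 16, 16, 16, 1] (7 cycles, including the fixed point 0).
sign(π) = (−1)^{n − #cycles} = (−1)^{97−7} = (−1)^90 = +1.
Zolotarev: (89|97) = +1, matching the cycle-count sign.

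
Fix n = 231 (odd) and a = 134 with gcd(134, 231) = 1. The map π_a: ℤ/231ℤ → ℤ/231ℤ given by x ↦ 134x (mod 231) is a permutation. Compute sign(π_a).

Orbit of 29 under x↦134x: [29, 190, 50, 1, 134, 169, 8]… (length divides ord_231(134)).
Decompose π into cycles: lengths [10, 10, 10, 10, 10, 10, 10, 10, 10, 10, 10, 10, 10, 10, 10, 10, 10, 10, 10, 10, 10, 2, 2, 2, 2, 2, 2, 2, 1, 1, 1, 1, 1, 1, 1] (35 cycles, including the fixed point 0).
231 − 35 = 196 transpositions; sign(π) = (−1)^196 = +1.

+1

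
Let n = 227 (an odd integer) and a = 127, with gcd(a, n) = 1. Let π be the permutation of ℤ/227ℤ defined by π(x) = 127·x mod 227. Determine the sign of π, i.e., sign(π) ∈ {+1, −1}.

Orbit of 121 under x↦127x: [121, 158, 90, 80, 172, 52, 21]… (length divides ord_227(127)).
Cycle type of π: 226 + 1; total 2 cycles.
2 cycles on 227: each ℓ→(−1)^(ℓ−1), product (−1)^225 = -1.

-1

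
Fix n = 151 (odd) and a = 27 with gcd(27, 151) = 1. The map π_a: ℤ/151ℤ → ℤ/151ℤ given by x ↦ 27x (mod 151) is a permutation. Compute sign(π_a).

Trace 44: π^k(44) = [44, 131, 64, 67, 148, 70, 78] for k=0..6.
π_27 has 4 disjoint cycles with lengths [50, 50, 50, 1] on {0,…,150}.
4 cycles on 151: each ℓ→(−1)^(ℓ−1), product (−1)^147 = -1.

-1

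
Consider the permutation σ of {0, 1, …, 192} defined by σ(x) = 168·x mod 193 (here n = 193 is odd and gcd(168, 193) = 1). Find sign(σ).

+1

Trace 150: π^k(150) = [150, 110, 145, 42, 108, 2, 143] for k=0..6.
Cycle type of π: 96×2 + 1; total 3 cycles.
sign(π) = (−1)^{n − #cycles} = (−1)^{193−3} = (−1)^190 = +1.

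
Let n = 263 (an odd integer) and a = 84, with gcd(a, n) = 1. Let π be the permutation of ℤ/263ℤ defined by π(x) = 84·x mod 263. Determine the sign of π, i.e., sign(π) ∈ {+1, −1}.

Orbit of 154 under x↦84x: [154, 49, 171, 162, 195, 74, 167]… (length divides ord_263(84)).
Cycle type of π: 262 + 1; total 2 cycles.
Σ(ℓ_i−1) = 263−2 = 261; sign = (−1)^261 = -1.

-1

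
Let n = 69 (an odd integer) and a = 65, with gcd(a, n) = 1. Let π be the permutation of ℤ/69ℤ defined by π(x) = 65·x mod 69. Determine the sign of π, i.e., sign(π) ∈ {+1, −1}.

+1

Trace 17: π^k(17) = [17, 1, 65, 16, 5, 49, 11] for k=0..6.
Decompose π into cycles: lengths [22, 22, 22, 2, 1] (5 cycles, including the fixed point 0).
With 5 cycles on 69 points, sign = (−1)^{69−5} = +1.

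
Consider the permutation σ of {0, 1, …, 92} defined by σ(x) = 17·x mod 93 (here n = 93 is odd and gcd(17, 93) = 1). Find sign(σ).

Start at x=7: 7 → 26 → 70 → 74 → 49 → 89 → 25 → … (one orbit).
π_17 has 5 disjoint cycles with lengths [30, 30, 30, 2, 1] on {0,…,92}.
5 cycles on 93: each ℓ→(−1)^(ℓ−1), product (−1)^88 = +1.
Via Zolotarev, sign(π_{17}) = (17|93) = +1.

+1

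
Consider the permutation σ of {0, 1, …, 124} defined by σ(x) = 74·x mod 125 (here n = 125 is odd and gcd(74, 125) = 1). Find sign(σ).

Trace 124: π^k(124) = [124, 51, 24, 26, 49, 1, 74] for k=0..6.
π_74 has 23 disjoint cycles with lengths [10, 10, 10, 10, 10, 10, 10, 10, 10, 10, 2, 2, 2, 2, 2, 2, 2, 2, 2, 2, 2, 2, 1] on {0,…,124}.
sign(π) = (−1)^{n − #cycles} = (−1)^{125−23} = (−1)^102 = +1.

+1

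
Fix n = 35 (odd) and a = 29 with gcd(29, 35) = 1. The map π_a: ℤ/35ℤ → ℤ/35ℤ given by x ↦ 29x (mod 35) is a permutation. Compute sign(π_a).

Trace 1: π^k(1) = [1, 29] for k=0..1.
π_29 has 21 disjoint cycles with lengths [2, 2, 2, 2, 2, 2, 2, 2, 2, 2, 2, 2, 2, 2, 1, 1, 1, 1, 1, 1, 1] on {0,…,34}.
With 21 cycles on 35 points, sign = (−1)^{35−21} = +1.
Zolotarev: (29|35) = +1, matching the cycle-count sign.

+1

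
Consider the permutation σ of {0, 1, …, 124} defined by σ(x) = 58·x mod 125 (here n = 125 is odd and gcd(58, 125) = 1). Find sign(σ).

-1

Start at x=122: 122 → 76 → 33 → 39 → 12 → 71 → 118 → … (one orbit).
The orbit structure of x ↦ 58x mod 125: 4 orbits of sizes [100, 20, 4, 1].
n − c = 125 − 4 = 121; sign = (−1)^121 = -1.
The Jacobi symbol (58|125) = -1 (Zolotarev) agrees.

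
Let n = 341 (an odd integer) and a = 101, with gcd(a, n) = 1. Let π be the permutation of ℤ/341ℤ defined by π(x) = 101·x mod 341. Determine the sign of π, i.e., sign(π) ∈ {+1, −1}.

Trace 1: π^k(1) = [1, 101, 312, 140, 159, 32, 163] for k=0..6.
38 cycles of lengths [10, 10, 10, 10, 10, 10, 10, 10, 10, 10, 10, 10, 10, 10, 10, 10, 10, 10, 10, 10, 10, 10, 10, 10, 10, 10, 10, 10, 10, 10, 10, 5, 5, 5, 5, 5, 5, 1].
341 − 38 = 303 transpositions; sign(π) = (−1)^303 = -1.
The Jacobi symbol (101|341) = -1 (Zolotarev) agrees.

-1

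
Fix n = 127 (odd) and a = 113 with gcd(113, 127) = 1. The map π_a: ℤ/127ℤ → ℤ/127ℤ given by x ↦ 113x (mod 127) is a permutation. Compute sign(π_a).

+1

Trace 88: π^k(88) = [88, 38, 103, 82, 122, 70, 36] for k=0..6.
π_113 has 3 disjoint cycles with lengths [63, 63, 1] on {0,…,126}.
127 − 3 = 124 transpositions; sign(π) = (−1)^124 = +1.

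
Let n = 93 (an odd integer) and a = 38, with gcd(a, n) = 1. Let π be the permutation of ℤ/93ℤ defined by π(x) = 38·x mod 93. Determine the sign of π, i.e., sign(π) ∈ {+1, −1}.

-1

Orbit of 8 under x↦38x: [8, 25, 20, 16, 50, 40, 32]… (length divides ord_93(38)).
6 cycles of lengths [30, 30, 15, 15, 2, 1].
93 − 6 = 87 transpositions; sign(π) = (−1)^87 = -1.
The Jacobi symbol (38|93) = -1 (Zolotarev) agrees.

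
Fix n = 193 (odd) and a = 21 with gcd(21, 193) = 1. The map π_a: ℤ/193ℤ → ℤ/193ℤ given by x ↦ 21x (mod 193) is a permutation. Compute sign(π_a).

+1

Orbit of 147 under x↦21x: [147, 192, 172, 138, 3, 63, 165]… (length divides ord_193(21)).
Decompose π into cycles: lengths [48, 48, 48, 48, 1] (5 cycles, including the fixed point 0).
193 − 5 = 188 transpositions; sign(π) = (−1)^188 = +1.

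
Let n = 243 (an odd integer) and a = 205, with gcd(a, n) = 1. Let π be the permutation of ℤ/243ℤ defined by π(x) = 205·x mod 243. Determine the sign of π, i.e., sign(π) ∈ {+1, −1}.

Trace 124: π^k(124) = [124, 148, 208, 115, 4, 91, 187] for k=0..6.
11 cycles of lengths [81, 81, 27, 27, 9, 9, 3, 3, 1, 1, 1].
n − c = 243 − 11 = 232; sign = (−1)^232 = +1.
(205|243)_J = +1 (Zolotarev's lemma cross-check).

+1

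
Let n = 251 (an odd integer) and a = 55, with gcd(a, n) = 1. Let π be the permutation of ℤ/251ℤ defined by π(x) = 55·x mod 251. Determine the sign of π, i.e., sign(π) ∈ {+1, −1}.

Trace 156: π^k(156) = [156, 46, 20, 96, 9, 244, 117] for k=0..6.
π_55 has 2 disjoint cycles with lengths [250, 1] on {0,…,250}.
With 2 cycles on 251 points, sign = (−1)^{251−2} = -1.

-1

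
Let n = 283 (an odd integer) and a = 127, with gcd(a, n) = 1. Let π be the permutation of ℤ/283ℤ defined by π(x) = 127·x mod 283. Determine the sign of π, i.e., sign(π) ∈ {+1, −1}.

+1

Trace 262: π^k(262) = [262, 163, 42, 240, 199, 86, 168] for k=0..6.
The orbit structure of x ↦ 127x mod 283: 7 orbits of sizes [47, 47, 47, 47, 47, 47, 1].
7 cycles on 283: each ℓ→(−1)^(ℓ−1), product (−1)^276 = +1.
Via Zolotarev, sign(π_{127}) = (127|283) = +1.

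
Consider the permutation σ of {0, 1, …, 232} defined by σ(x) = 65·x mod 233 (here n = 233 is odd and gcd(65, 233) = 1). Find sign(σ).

Orbit of 84 under x↦65x: [84, 101, 41, 102, 106, 133, 24]… (length divides ord_233(65)).
Cycle type of π: 232 + 1; total 2 cycles.
2 cycles on 233: each ℓ→(−1)^(ℓ−1), product (−1)^231 = -1.
Zolotarev: (65|233) = -1, matching the cycle-count sign.

-1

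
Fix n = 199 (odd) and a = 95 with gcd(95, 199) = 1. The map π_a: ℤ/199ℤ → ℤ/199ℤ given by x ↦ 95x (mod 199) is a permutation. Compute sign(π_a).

-1

Orbit of 92 under x↦95x: [92, 183, 72, 74, 65, 6, 172]… (length divides ord_199(95)).
π_95 has 2 disjoint cycles with lengths [198, 1] on {0,…,198}.
199 − 2 = 197 transpositions; sign(π) = (−1)^197 = -1.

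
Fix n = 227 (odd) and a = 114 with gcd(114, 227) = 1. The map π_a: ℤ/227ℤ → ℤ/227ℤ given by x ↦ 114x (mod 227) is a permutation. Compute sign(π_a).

-1

Start at x=88: 88 → 44 → 22 → 11 → 119 → 173 → 200 → … (one orbit).
2 cycles of lengths [226, 1].
n − c = 227 − 2 = 225; sign = (−1)^225 = -1.
Check: (114/227) = -1 by Zolotarev.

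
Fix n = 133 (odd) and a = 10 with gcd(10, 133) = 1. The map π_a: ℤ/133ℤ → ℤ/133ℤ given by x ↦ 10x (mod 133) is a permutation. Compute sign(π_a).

+1

Orbit of 40 under x↦10x: [40, 1, 10, 100, 69, 25, 117]… (length divides ord_133(10)).
Cycle lengths of π_10 on ℤ/133ℤ: [18, 18, 18, 18, 18, 18, 18, 6, 1]; 9 cycles in total.
133 − 9 = 124 transpositions; sign(π) = (−1)^124 = +1.
(10|133)_J = +1 (Zolotarev's lemma cross-check).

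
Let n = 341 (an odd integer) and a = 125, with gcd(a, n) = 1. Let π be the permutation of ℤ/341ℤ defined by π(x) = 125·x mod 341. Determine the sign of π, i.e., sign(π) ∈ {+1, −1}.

+1

Orbit of 311 under x↦125x: [311, 1, 125, 280, 218]… (length divides ord_341(125)).
π_125 has 93 disjoint cycles with lengths [5, 5, 5, 5, 5, 5, 5, 5, 5, 5, 5, 5, 5, 5, 5, 5, 5, 5, 5, 5, 5, 5, 5, 5, 5, 5, 5, 5, 5, 5, 5, 5, 5, 5, 5, 5, 5, 5, 5, 5, 5, 5, 5, 5, 5, 5, 5, 5, 5, 5, 5, 5, 5, 5, 5, 5, 5, 5, 5, 5, 5, 5, 1, 1, 1, 1, 1, 1, 1, 1, 1, 1, 1, 1, 1, 1, 1, 1, 1, 1, 1, 1, 1, 1, 1, 1, 1, 1, 1, 1, 1, 1, 1] on {0,…,340}.
93 cycles on 341: each ℓ→(−1)^(ℓ−1), product (−1)^248 = +1.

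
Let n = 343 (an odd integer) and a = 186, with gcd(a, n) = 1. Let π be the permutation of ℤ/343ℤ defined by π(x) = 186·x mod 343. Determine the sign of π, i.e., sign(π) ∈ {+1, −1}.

Orbit of 246 under x↦186x: [246, 137, 100, 78, 102, 107, 8]… (length divides ord_343(186)).
7 cycles of lengths [147, 147, 21, 21, 3, 3, 1].
With 7 cycles on 343 points, sign = (−1)^{343−7} = +1.
(186|343)_J = +1 (Zolotarev's lemma cross-check).

+1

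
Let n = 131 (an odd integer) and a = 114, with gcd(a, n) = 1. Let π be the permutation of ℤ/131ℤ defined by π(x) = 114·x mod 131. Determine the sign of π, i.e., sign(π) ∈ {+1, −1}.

Start at x=13: 13 → 41 → 89 → 59 → 45 → 21 → 36 → … (one orbit).
Cycle type of π: 65×2 + 1; total 3 cycles.
sign(π) = (−1)^{n − #cycles} = (−1)^{131−3} = (−1)^128 = +1.

+1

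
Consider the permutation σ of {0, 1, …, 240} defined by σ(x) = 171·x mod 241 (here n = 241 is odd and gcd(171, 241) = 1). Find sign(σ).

-1

Start at x=5: 5 → 132 → 159 → 197 → 188 → 95 → 98 → … (one orbit).
Decompose π into cycles: lengths [240, 1] (2 cycles, including the fixed point 0).
2 cycles on 241: each ℓ→(−1)^(ℓ−1), product (−1)^239 = -1.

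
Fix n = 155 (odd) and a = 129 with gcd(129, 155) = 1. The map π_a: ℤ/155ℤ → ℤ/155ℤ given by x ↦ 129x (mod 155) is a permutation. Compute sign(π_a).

+1

Start at x=56: 56 → 94 → 36 → 149 → 1 → 129 → 56 (one orbit).
Cycle type of π: 6×20 + 3×10 + 2×2 + 1; total 33 cycles.
Σ(ℓ_i−1) = 155−33 = 122; sign = (−1)^122 = +1.
Via Zolotarev, sign(π_{129}) = (129|155) = +1.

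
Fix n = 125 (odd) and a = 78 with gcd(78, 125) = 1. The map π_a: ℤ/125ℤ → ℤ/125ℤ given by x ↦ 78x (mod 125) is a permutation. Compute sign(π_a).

Trace 72: π^k(72) = [72, 116, 48, 119, 32, 121, 63] for k=0..6.
π_78 has 4 disjoint cycles with lengths [100, 20, 4, 1] on {0,…,124}.
125 − 4 = 121 transpositions; sign(π) = (−1)^121 = -1.
Check: (78/125) = -1 by Zolotarev.

-1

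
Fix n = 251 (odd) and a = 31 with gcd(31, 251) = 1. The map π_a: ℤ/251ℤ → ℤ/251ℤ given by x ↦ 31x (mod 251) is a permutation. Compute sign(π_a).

Trace 131: π^k(131) = [131, 45, 140, 73, 4, 124, 79] for k=0..6.
The orbit structure of x ↦ 31x mod 251: 3 orbits of sizes [125, 125, 1].
Σ(ℓ_i−1) = 251−3 = 248; sign = (−1)^248 = +1.
Zolotarev: (31|251) = +1, matching the cycle-count sign.

+1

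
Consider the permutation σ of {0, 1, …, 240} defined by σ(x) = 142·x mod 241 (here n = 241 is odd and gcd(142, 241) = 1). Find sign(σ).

-1

Orbit of 143 under x↦142x: [143, 62, 128, 101, 123, 114, 41]… (length divides ord_241(142)).
Cycle lengths of π_142 on ℤ/241ℤ: [240, 1]; 2 cycles in total.
2 cycles on 241: each ℓ→(−1)^(ℓ−1), product (−1)^239 = -1.
Zolotarev: (142|241) = -1, matching the cycle-count sign.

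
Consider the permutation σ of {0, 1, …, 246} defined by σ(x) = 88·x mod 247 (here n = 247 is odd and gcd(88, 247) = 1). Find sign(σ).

-1

Trace 159: π^k(159) = [159, 160, 1, 88, 87, 246] for k=0..5.
π_88 has 42 disjoint cycles with lengths [6, 6, 6, 6, 6, 6, 6, 6, 6, 6, 6, 6, 6, 6, 6, 6, 6, 6, 6, 6, 6, 6, 6, 6, 6, 6, 6, 6, 6, 6, 6, 6, 6, 6, 6, 6, 6, 6, 6, 6, 6, 1] on {0,…,246}.
Σ(ℓ_i−1) = 247−42 = 205; sign = (−1)^205 = -1.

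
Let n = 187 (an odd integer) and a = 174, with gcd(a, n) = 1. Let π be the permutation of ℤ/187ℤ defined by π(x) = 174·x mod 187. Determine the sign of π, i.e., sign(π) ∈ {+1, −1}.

Orbit of 89 under x↦174x: [89, 152, 81, 69, 38, 67, 64]… (length divides ord_187(174)).
Decompose π into cycles: lengths [20, 20, 20, 20, 20, 20, 20, 20, 5, 5, 4, 4, 4, 4, 1] (15 cycles, including the fixed point 0).
15 cycles on 187: each ℓ→(−1)^(ℓ−1), product (−1)^172 = +1.
Check: (174/187) = +1 by Zolotarev.

+1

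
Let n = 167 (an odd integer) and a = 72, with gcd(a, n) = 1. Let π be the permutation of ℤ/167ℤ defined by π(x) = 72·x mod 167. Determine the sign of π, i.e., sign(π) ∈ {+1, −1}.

+1

Start at x=154: 154 → 66 → 76 → 128 → 31 → 61 → 50 → … (one orbit).
Cycle type of π: 83×2 + 1; total 3 cycles.
Σ(ℓ_i−1) = 167−3 = 164; sign = (−1)^164 = +1.
(72|167)_J = +1 (Zolotarev's lemma cross-check).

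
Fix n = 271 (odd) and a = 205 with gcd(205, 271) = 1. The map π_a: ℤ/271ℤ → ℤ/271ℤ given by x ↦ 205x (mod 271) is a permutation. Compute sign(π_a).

+1

Trace 213: π^k(213) = [213, 34, 195, 138, 106, 50, 223] for k=0..6.
π_205 has 3 disjoint cycles with lengths [135, 135, 1] on {0,…,270}.
271 − 3 = 268 transpositions; sign(π) = (−1)^268 = +1.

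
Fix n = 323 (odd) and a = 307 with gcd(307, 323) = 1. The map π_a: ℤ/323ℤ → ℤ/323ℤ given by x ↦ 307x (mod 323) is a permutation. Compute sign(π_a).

Start at x=307: 307 → 256 → 103 → 290 → 205 → 273 → 154 → … (one orbit).
Cycle type of π: 18×17 + 1×17; total 34 cycles.
34 cycles on 323: each ℓ→(−1)^(ℓ−1), product (−1)^289 = -1.
Zolotarev: (307|323) = -1, matching the cycle-count sign.

-1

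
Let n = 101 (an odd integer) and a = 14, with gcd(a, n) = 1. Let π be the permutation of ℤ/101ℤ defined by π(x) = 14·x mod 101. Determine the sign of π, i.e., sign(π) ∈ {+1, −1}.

+1

Start at x=100: 100 → 87 → 6 → 84 → 65 → 1 → 14 → … (one orbit).
Decompose π into cycles: lengths [10, 10, 10, 10, 10, 10, 10, 10, 10, 10, 1] (11 cycles, including the fixed point 0).
11 cycles on 101: each ℓ→(−1)^(ℓ−1), product (−1)^90 = +1.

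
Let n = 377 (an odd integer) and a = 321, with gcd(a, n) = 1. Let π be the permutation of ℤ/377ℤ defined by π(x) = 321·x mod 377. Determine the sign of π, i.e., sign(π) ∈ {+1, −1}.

-1

Start at x=79: 79 → 100 → 55 → 313 → 191 → 237 → 300 → … (one orbit).
Cycle type of π: 84×4 + 28 + 3×4 + 1; total 10 cycles.
n − c = 377 − 10 = 367; sign = (−1)^367 = -1.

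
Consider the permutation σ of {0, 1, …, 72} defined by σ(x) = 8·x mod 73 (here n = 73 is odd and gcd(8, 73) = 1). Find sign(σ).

Orbit of 8 under x↦8x: [8, 64, 1]… (length divides ord_73(8)).
π_8 has 25 disjoint cycles with lengths [3, 3, 3, 3, 3, 3, 3, 3, 3, 3, 3, 3, 3, 3, 3, 3, 3, 3, 3, 3, 3, 3, 3, 3, 1] on {0,…,72}.
sign(π) = (−1)^{n − #cycles} = (−1)^{73−25} = (−1)^48 = +1.
(8|73)_J = +1 (Zolotarev's lemma cross-check).

+1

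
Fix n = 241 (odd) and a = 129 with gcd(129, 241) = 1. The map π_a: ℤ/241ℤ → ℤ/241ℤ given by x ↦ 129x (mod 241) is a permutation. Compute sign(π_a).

-1

Trace 223: π^k(223) = [223, 88, 25, 92, 59, 140, 226] for k=0..6.
Cycle type of π: 240 + 1; total 2 cycles.
n − c = 241 − 2 = 239; sign = (−1)^239 = -1.
(129|241)_J = -1 (Zolotarev's lemma cross-check).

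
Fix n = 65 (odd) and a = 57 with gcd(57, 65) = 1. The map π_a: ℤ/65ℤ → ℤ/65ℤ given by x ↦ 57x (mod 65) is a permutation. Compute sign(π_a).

Trace 1: π^k(1) = [1, 57, 64, 8] for k=0..3.
17 cycles of lengths [4, 4, 4, 4, 4, 4, 4, 4, 4, 4, 4, 4, 4, 4, 4, 4, 1].
n − c = 65 − 17 = 48; sign = (−1)^48 = +1.

+1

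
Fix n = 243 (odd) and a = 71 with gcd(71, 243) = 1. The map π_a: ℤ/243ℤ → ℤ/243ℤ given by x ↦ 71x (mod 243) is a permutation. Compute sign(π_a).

Trace 152: π^k(152) = [152, 100, 53, 118, 116, 217, 98] for k=0..6.
Decompose π into cycles: lengths [54, 54, 54, 18, 18, 18, 6, 6, 6, 2, 2, 2, 2, 1] (14 cycles, including the fixed point 0).
14 cycles on 243: each ℓ→(−1)^(ℓ−1), product (−1)^229 = -1.
Via Zolotarev, sign(π_{71}) = (71|243) = -1.

-1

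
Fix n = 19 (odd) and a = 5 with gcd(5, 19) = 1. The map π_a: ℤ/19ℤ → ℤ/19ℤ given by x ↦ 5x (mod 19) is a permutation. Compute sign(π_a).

Trace 4: π^k(4) = [4, 1, 5, 6, 11, 17, 9] for k=0..6.
π_5 has 3 disjoint cycles with lengths [9, 9, 1] on {0,…,18}.
With 3 cycles on 19 points, sign = (−1)^{19−3} = +1.
Via Zolotarev, sign(π_{5}) = (5|19) = +1.

+1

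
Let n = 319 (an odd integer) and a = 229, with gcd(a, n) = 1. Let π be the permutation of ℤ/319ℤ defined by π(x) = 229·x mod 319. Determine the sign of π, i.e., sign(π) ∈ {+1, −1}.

-1

Orbit of 301 under x↦229x: [301, 25, 302, 254, 108, 169, 102]… (length divides ord_319(229)).
Cycle type of π: 140×2 + 28 + 5×2 + 1; total 6 cycles.
Σ(ℓ_i−1) = 319−6 = 313; sign = (−1)^313 = -1.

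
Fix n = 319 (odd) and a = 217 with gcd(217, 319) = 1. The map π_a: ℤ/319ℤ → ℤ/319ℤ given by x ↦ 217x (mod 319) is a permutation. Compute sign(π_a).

Start at x=211: 211 → 170 → 205 → 144 → 305 → 152 → 127 → … (one orbit).
The orbit structure of x ↦ 217x mod 319: 5 orbits of sizes [140, 140, 28, 10, 1].
sign(π) = (−1)^{n − #cycles} = (−1)^{319−5} = (−1)^314 = +1.

+1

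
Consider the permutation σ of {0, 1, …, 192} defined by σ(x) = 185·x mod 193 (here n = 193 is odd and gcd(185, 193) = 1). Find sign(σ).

+1

Start at x=124: 124 → 166 → 23 → 9 → 121 → 190 → 24 → … (one orbit).
Decompose π into cycles: lengths [32, 32, 32, 32, 32, 32, 1] (7 cycles, including the fixed point 0).
193 − 7 = 186 transpositions; sign(π) = (−1)^186 = +1.
(185|193)_J = +1 (Zolotarev's lemma cross-check).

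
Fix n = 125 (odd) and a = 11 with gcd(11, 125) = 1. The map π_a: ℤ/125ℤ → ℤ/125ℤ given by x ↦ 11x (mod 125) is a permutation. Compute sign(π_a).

+1

Orbit of 96 under x↦11x: [96, 56, 116, 26, 36, 21, 106]… (length divides ord_125(11)).
The orbit structure of x ↦ 11x mod 125: 13 orbits of sizes [25, 25, 25, 25, 5, 5, 5, 5, 1, 1, 1, 1, 1].
13 cycles on 125: each ℓ→(−1)^(ℓ−1), product (−1)^112 = +1.
(11|125)_J = +1 (Zolotarev's lemma cross-check).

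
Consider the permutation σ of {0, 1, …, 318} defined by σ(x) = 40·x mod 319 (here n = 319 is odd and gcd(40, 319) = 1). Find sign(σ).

Orbit of 212 under x↦40x: [212, 186, 103, 292, 196, 184, 23]… (length divides ord_319(40)).
π_40 has 5 disjoint cycles with lengths [140, 140, 28, 10, 1] on {0,…,318}.
n − c = 319 − 5 = 314; sign = (−1)^314 = +1.
The Jacobi symbol (40|319) = +1 (Zolotarev) agrees.

+1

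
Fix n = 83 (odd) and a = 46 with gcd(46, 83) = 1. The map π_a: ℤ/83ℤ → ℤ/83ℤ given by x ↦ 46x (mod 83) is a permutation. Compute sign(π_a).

-1

Orbit of 46 under x↦46x: [46, 41, 60, 21, 53, 31, 15]… (length divides ord_83(46)).
Cycle lengths of π_46 on ℤ/83ℤ: [82, 1]; 2 cycles in total.
sign(π) = (−1)^{n − #cycles} = (−1)^{83−2} = (−1)^81 = -1.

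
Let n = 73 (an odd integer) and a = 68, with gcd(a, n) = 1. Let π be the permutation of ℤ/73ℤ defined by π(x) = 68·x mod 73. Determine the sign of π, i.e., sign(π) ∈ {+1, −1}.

Trace 24: π^k(24) = [24, 26, 16, 66, 35, 44, 72] for k=0..6.
Decompose π into cycles: lengths [72, 1] (2 cycles, including the fixed point 0).
sign(π) = (−1)^{n − #cycles} = (−1)^{73−2} = (−1)^71 = -1.
The Jacobi symbol (68|73) = -1 (Zolotarev) agrees.

-1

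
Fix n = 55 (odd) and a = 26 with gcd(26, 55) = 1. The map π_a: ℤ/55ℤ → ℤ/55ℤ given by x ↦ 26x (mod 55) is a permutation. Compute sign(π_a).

Start at x=31: 31 → 36 → 1 → 26 → 16 → 31 (one orbit).
Cycle type of π: 5×10 + 1×5; total 15 cycles.
With 15 cycles on 55 points, sign = (−1)^{55−15} = +1.
Zolotarev: (26|55) = +1, matching the cycle-count sign.

+1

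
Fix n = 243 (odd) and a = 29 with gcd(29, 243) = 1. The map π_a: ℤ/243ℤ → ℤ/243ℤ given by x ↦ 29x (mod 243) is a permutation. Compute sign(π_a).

Orbit of 181 under x↦29x: [181, 146, 103, 71, 115, 176, 1]… (length divides ord_243(29)).
Decompose π into cycles: lengths [162, 54, 18, 6, 2, 1] (6 cycles, including the fixed point 0).
With 6 cycles on 243 points, sign = (−1)^{243−6} = -1.
Zolotarev: (29|243) = -1, matching the cycle-count sign.

-1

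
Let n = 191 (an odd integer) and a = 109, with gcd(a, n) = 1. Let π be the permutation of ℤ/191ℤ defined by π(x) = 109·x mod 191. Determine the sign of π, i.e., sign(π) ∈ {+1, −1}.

Orbit of 49 under x↦109x: [49, 184, 1, 109, 39]… (length divides ord_191(109)).
Decompose π into cycles: lengths [5, 5, 5, 5, 5, 5, 5, 5, 5, 5, 5, 5, 5, 5, 5, 5, 5, 5, 5, 5, 5, 5, 5, 5, 5, 5, 5, 5, 5, 5, 5, 5, 5, 5, 5, 5, 5, 5, 1] (39 cycles, including the fixed point 0).
With 39 cycles on 191 points, sign = (−1)^{191−39} = +1.

+1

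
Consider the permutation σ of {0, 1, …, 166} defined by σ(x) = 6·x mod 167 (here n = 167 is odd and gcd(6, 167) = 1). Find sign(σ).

+1

Orbit of 154 under x↦6x: [154, 89, 33, 31, 19, 114, 16]… (length divides ord_167(6)).
3 cycles of lengths [83, 83, 1].
n − c = 167 − 3 = 164; sign = (−1)^164 = +1.
Check: (6/167) = +1 by Zolotarev.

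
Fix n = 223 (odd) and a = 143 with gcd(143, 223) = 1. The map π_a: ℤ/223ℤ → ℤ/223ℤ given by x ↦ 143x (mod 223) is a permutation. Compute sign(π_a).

Trace 156: π^k(156) = [156, 8, 29, 133, 64, 9, 172] for k=0..6.
3 cycles of lengths [111, 111, 1].
With 3 cycles on 223 points, sign = (−1)^{223−3} = +1.
Check: (143/223) = +1 by Zolotarev.

+1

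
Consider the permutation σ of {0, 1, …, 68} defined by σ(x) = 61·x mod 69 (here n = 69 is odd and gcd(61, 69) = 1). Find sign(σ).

Orbit of 16 under x↦61x: [16, 10, 58, 19, 55, 43, 1]… (length divides ord_69(61)).
The orbit structure of x ↦ 61x mod 69: 6 orbits of sizes [22, 22, 22, 1, 1, 1].
69 − 6 = 63 transpositions; sign(π) = (−1)^63 = -1.
Zolotarev: (61|69) = -1, matching the cycle-count sign.

-1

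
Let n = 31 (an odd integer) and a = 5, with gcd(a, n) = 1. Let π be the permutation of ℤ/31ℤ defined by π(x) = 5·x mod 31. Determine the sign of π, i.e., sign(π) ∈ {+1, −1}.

+1

Trace 5: π^k(5) = [5, 25, 1] for k=0..2.
Decompose π into cycles: lengths [3, 3, 3, 3, 3, 3, 3, 3, 3, 3, 1] (11 cycles, including the fixed point 0).
n − c = 31 − 11 = 20; sign = (−1)^20 = +1.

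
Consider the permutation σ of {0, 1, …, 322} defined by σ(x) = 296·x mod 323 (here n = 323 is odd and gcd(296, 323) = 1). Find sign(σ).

-1

Trace 144: π^k(144) = [144, 311, 1, 296, 83, 20, 106] for k=0..6.
π_296 has 14 disjoint cycles with lengths [48, 48, 48, 48, 48, 48, 16, 3, 3, 3, 3, 3, 3, 1] on {0,…,322}.
323 − 14 = 309 transpositions; sign(π) = (−1)^309 = -1.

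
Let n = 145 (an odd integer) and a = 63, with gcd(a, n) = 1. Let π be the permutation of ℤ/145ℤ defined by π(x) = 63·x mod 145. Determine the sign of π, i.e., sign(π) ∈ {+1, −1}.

Trace 24: π^k(24) = [24, 62, 136, 13, 94, 122, 1] for k=0..6.
Decompose π into cycles: lengths [28, 28, 28, 28, 14, 14, 4, 1] (8 cycles, including the fixed point 0).
Σ(ℓ_i−1) = 145−8 = 137; sign = (−1)^137 = -1.
Check: (63/145) = -1 by Zolotarev.

-1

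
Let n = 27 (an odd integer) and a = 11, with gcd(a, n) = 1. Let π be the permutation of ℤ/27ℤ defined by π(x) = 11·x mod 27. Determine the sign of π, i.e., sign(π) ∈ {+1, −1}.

-1

Trace 4: π^k(4) = [4, 17, 25, 5, 1, 11, 13] for k=0..6.
The orbit structure of x ↦ 11x mod 27: 4 orbits of sizes [18, 6, 2, 1].
Σ(ℓ_i−1) = 27−4 = 23; sign = (−1)^23 = -1.
(11|27)_J = -1 (Zolotarev's lemma cross-check).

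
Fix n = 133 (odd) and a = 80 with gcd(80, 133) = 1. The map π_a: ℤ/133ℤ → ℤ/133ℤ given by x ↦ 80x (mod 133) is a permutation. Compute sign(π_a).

Trace 54: π^k(54) = [54, 64, 66, 93, 125, 25, 5] for k=0..6.
π_80 has 10 disjoint cycles with lengths [18, 18, 18, 18, 18, 18, 9, 9, 6, 1] on {0,…,132}.
133 − 10 = 123 transpositions; sign(π) = (−1)^123 = -1.
Via Zolotarev, sign(π_{80}) = (80|133) = -1.

-1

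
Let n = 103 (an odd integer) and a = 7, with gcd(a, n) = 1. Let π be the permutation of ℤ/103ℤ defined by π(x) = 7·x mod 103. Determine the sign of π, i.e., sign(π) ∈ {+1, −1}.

+1

Orbit of 18 under x↦7x: [18, 23, 58, 97, 61, 15, 2]… (length divides ord_103(7)).
Cycle type of π: 51×2 + 1; total 3 cycles.
sign(π) = (−1)^{n − #cycles} = (−1)^{103−3} = (−1)^100 = +1.
(7|103)_J = +1 (Zolotarev's lemma cross-check).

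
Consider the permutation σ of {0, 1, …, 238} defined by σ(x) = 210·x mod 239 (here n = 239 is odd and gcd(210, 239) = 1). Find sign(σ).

Orbit of 13 under x↦210x: [13, 101, 178, 96, 84, 193, 139]… (length divides ord_239(210)).
The orbit structure of x ↦ 210x mod 239: 2 orbits of sizes [238, 1].
2 cycles on 239: each ℓ→(−1)^(ℓ−1), product (−1)^237 = -1.

-1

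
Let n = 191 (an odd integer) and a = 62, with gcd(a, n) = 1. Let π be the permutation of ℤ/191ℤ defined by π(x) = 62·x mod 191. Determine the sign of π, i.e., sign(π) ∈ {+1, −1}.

-1

Start at x=58: 58 → 158 → 55 → 163 → 174 → 92 → 165 → … (one orbit).
π_62 has 2 disjoint cycles with lengths [190, 1] on {0,…,190}.
With 2 cycles on 191 points, sign = (−1)^{191−2} = -1.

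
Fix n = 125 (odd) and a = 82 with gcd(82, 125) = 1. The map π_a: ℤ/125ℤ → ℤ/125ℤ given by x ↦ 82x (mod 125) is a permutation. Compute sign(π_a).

Orbit of 26 under x↦82x: [26, 7, 74, 68, 76, 107, 24]… (length divides ord_125(82)).
π_82 has 12 disjoint cycles with lengths [20, 20, 20, 20, 20, 4, 4, 4, 4, 4, 4, 1] on {0,…,124}.
With 12 cycles on 125 points, sign = (−1)^{125−12} = -1.
Zolotarev: (82|125) = -1, matching the cycle-count sign.

-1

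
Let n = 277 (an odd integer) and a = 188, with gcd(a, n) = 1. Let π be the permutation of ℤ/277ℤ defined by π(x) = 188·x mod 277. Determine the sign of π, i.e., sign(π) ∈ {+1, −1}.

Trace 55: π^k(55) = [55, 91, 211, 57, 190, 264, 49] for k=0..6.
Cycle lengths of π_188 on ℤ/277ℤ: [69, 69, 69, 69, 1]; 5 cycles in total.
n − c = 277 − 5 = 272; sign = (−1)^272 = +1.

+1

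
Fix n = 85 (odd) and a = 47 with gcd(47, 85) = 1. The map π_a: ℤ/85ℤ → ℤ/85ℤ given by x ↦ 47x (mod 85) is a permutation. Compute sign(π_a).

Start at x=38: 38 → 1 → 47 → 84 → 38 (one orbit).
Cycle type of π: 4×21 + 1; total 22 cycles.
85 − 22 = 63 transpositions; sign(π) = (−1)^63 = -1.

-1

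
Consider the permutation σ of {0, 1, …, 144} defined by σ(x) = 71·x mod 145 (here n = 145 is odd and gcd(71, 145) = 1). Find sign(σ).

+1

Trace 121: π^k(121) = [121, 36, 91, 81, 96, 1, 71] for k=0..6.
Cycle type of π: 14×10 + 1×5; total 15 cycles.
Σ(ℓ_i−1) = 145−15 = 130; sign = (−1)^130 = +1.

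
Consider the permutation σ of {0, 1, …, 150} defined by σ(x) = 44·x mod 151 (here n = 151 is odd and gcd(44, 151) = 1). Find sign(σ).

+1

Start at x=64: 64 → 98 → 84 → 72 → 148 → 19 → 81 → … (one orbit).
Decompose π into cycles: lengths [25, 25, 25, 25, 25, 25, 1] (7 cycles, including the fixed point 0).
Σ(ℓ_i−1) = 151−7 = 144; sign = (−1)^144 = +1.
Via Zolotarev, sign(π_{44}) = (44|151) = +1.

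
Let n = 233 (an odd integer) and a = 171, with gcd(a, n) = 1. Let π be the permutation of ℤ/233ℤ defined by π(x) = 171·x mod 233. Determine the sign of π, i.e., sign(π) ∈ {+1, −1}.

+1

Orbit of 135 under x↦171x: [135, 18, 49, 224, 92, 121, 187]… (length divides ord_233(171)).
π_171 has 3 disjoint cycles with lengths [116, 116, 1] on {0,…,232}.
sign(π) = (−1)^{n − #cycles} = (−1)^{233−3} = (−1)^230 = +1.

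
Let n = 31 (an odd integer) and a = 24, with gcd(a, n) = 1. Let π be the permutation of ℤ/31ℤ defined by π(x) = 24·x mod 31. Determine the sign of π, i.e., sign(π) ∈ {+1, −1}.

-1

Trace 11: π^k(11) = [11, 16, 12, 9, 30, 7, 13] for k=0..6.
Cycle type of π: 30 + 1; total 2 cycles.
Σ(ℓ_i−1) = 31−2 = 29; sign = (−1)^29 = -1.
(24|31)_J = -1 (Zolotarev's lemma cross-check).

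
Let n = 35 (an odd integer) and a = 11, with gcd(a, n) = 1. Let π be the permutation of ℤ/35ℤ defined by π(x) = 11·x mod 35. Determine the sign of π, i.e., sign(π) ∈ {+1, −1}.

+1

Trace 1: π^k(1) = [1, 11, 16] for k=0..2.
15 cycles of lengths [3, 3, 3, 3, 3, 3, 3, 3, 3, 3, 1, 1, 1, 1, 1].
sign(π) = (−1)^{n − #cycles} = (−1)^{35−15} = (−1)^20 = +1.
The Jacobi symbol (11|35) = +1 (Zolotarev) agrees.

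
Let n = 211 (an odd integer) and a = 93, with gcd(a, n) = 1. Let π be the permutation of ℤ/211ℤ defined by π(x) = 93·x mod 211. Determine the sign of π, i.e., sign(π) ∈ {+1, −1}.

Trace 151: π^k(151) = [151, 117, 120, 188, 182, 46, 58] for k=0..6.
3 cycles of lengths [105, 105, 1].
sign(π) = (−1)^{n − #cycles} = (−1)^{211−3} = (−1)^208 = +1.
The Jacobi symbol (93|211) = +1 (Zolotarev) agrees.

+1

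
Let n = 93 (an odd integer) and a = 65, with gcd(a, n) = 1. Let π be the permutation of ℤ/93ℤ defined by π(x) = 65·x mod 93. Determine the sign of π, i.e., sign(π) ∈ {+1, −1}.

+1

Start at x=44: 44 → 70 → 86 → 10 → 92 → 28 → 53 → … (one orbit).
π_65 has 5 disjoint cycles with lengths [30, 30, 30, 2, 1] on {0,…,92}.
93 − 5 = 88 transpositions; sign(π) = (−1)^88 = +1.
The Jacobi symbol (65|93) = +1 (Zolotarev) agrees.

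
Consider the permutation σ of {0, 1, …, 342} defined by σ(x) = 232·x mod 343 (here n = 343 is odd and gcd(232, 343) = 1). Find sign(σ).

Start at x=57: 57 → 190 → 176 → 15 → 50 → 281 → 22 → … (one orbit).
Decompose π into cycles: lengths [49, 49, 49, 49, 49, 49, 7, 7, 7, 7, 7, 7, 1, 1, 1, 1, 1, 1, 1] (19 cycles, including the fixed point 0).
n − c = 343 − 19 = 324; sign = (−1)^324 = +1.

+1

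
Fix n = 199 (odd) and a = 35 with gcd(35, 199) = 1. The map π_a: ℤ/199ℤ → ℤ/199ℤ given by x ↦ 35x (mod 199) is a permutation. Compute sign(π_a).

Trace 125: π^k(125) = [125, 196, 94, 106, 128, 102, 187] for k=0..6.
3 cycles of lengths [99, 99, 1].
199 − 3 = 196 transpositions; sign(π) = (−1)^196 = +1.
Check: (35/199) = +1 by Zolotarev.

+1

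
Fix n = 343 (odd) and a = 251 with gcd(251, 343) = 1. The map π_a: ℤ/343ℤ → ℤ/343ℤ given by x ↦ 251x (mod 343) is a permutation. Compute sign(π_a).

-1

Orbit of 181 under x↦251x: [181, 155, 146, 288, 258, 274, 174]… (length divides ord_343(251)).
Decompose π into cycles: lengths [98, 98, 98, 14, 14, 14, 2, 2, 2, 1] (10 cycles, including the fixed point 0).
10 cycles on 343: each ℓ→(−1)^(ℓ−1), product (−1)^333 = -1.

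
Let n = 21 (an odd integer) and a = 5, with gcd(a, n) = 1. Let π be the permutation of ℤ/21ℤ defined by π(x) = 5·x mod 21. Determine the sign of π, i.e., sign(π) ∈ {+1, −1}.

Start at x=20: 20 → 16 → 17 → 1 → 5 → 4 → 20 (one orbit).
Decompose π into cycles: lengths [6, 6, 6, 2, 1] (5 cycles, including the fixed point 0).
n − c = 21 − 5 = 16; sign = (−1)^16 = +1.
The Jacobi symbol (5|21) = +1 (Zolotarev) agrees.

+1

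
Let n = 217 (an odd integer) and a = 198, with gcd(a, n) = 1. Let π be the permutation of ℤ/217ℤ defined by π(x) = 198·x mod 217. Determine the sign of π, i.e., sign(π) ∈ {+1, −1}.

Orbit of 37 under x↦198x: [37, 165, 120, 107, 137, 1, 198]… (length divides ord_217(198)).
10 cycles of lengths [30, 30, 30, 30, 30, 30, 30, 3, 3, 1].
Σ(ℓ_i−1) = 217−10 = 207; sign = (−1)^207 = -1.

-1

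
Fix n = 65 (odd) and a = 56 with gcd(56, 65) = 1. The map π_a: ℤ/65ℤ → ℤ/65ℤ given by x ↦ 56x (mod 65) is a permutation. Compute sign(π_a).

Orbit of 36 under x↦56x: [36, 1, 56, 16, 51, 61]… (length divides ord_65(56)).
Cycle type of π: 6×10 + 1×5; total 15 cycles.
sign(π) = (−1)^{n − #cycles} = (−1)^{65−15} = (−1)^50 = +1.

+1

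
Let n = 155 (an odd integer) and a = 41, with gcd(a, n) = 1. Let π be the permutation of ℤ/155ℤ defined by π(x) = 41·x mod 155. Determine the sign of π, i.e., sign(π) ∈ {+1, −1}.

+1

Start at x=16: 16 → 36 → 81 → 66 → 71 → 121 → 1 → … (one orbit).
15 cycles of lengths [15, 15, 15, 15, 15, 15, 15, 15, 15, 15, 1, 1, 1, 1, 1].
155 − 15 = 140 transpositions; sign(π) = (−1)^140 = +1.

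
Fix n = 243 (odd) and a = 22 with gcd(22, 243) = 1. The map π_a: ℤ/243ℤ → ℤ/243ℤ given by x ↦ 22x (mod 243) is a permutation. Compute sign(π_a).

Start at x=181: 181 → 94 → 124 → 55 → 238 → 133 → 10 → … (one orbit).
Decompose π into cycles: lengths [81, 81, 27, 27, 9, 9, 3, 3, 1, 1, 1] (11 cycles, including the fixed point 0).
243 − 11 = 232 transpositions; sign(π) = (−1)^232 = +1.

+1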